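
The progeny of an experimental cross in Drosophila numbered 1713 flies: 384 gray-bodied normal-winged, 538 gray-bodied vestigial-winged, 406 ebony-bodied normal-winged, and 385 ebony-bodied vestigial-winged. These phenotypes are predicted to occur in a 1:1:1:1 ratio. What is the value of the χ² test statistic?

Total ratio parts = 4. Expected numbers out of 1713:
  gray-bodied normal-winged: 1713 × 1/4 = 428.25
  gray-bodied vestigial-winged: 1713 × 1/4 = 428.25
  ebony-bodied normal-winged: 1713 × 1/4 = 428.25
  ebony-bodied vestigial-winged: 1713 × 1/4 = 428.25
χ² = Σ (O − E)² / E
  gray-bodied normal-winged: (384 − 428.25)² / 428.25 = 4.5722
  gray-bodied vestigial-winged: (538 − 428.25)² / 428.25 = 28.1262
  ebony-bodied normal-winged: (406 − 428.25)² / 428.25 = 1.1560
  ebony-bodied vestigial-winged: (385 − 428.25)² / 428.25 = 4.3679
χ² = 4.5722 + 28.1262 + 1.1560 + 4.3679 = 38.2223 ≈ 38.222

38.222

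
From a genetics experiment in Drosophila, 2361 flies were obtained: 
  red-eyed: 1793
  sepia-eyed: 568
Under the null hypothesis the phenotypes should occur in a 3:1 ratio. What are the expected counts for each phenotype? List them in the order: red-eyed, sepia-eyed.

The 3:1 ratio has 4 parts, so with N = 2361 the expected counts are:
  red-eyed: 2361 × 3/4 = 1770.75
  sepia-eyed: 2361 × 1/4 = 590.25

1770.75, 590.25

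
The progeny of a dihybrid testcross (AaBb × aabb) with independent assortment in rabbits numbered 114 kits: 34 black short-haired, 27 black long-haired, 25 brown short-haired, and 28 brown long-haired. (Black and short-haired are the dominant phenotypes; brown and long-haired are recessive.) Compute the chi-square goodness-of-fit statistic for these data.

1.579

A dihybrid testcross with independent assortment gives a 1:1:1:1 ratio.
Under the 1:1:1:1 hypothesis (Σ ratio = 4, N = 114):
  black short-haired: 114 × 1/4 = 28.5
  black long-haired: 114 × 1/4 = 28.5
  brown short-haired: 114 × 1/4 = 28.5
  brown long-haired: 114 × 1/4 = 28.5
χ² = Σ (O − E)² / E
  black short-haired: (34 − 28.5)² / 28.5 = 1.0614
  black long-haired: (27 − 28.5)² / 28.5 = 0.0789
  brown short-haired: (25 − 28.5)² / 28.5 = 0.4298
  brown long-haired: (28 − 28.5)² / 28.5 = 0.0088
χ² = 1.0614 + 0.0789 + 0.4298 + 0.0088 = 1.5789 ≈ 1.579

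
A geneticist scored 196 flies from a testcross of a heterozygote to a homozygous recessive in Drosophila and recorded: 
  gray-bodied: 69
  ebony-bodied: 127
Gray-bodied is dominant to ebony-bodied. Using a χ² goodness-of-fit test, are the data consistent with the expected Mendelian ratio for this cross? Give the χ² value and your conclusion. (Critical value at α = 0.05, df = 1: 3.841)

17.163; not consistent

A testcross of a heterozygote (Aa × aa) gives a 1:1 phenotypic ratio.
The 1:1 ratio has 2 parts, so with N = 196 the expected counts are:
  gray-bodied: 196 × 1/2 = 98
  ebony-bodied: 196 × 1/2 = 98
χ² = Σ (O − E)² / E
  gray-bodied: (69 − 98)² / 98 = 8.5816
  ebony-bodied: (127 − 98)² / 98 = 8.5816
χ² = 8.5816 + 8.5816 = 17.1632 ≈ 17.163
Degrees of freedom = 2 − 1 = 1; critical value at α = 0.05 is 3.841.
Since 17.163 > 3.841, we reject the null hypothesis — the data do not fit the 1:1 ratio.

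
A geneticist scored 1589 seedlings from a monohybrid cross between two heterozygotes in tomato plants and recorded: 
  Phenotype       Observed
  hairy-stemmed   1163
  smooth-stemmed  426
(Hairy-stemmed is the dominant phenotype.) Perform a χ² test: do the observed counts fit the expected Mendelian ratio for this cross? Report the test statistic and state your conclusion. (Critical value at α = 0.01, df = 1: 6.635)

For a monohybrid cross between heterozygotes with complete dominance, the expected phenotypic ratio is 3:1.
Under the 3:1 hypothesis (Σ ratio = 4, N = 1589):
  hairy-stemmed: 1589 × 3/4 = 1191.75
  smooth-stemmed: 1589 × 1/4 = 397.25
χ² = Σ (O − E)² / E
  hairy-stemmed: (1163 − 1191.75)² / 1191.75 = 0.6936
  smooth-stemmed: (426 − 397.25)² / 397.25 = 2.0807
χ² = 0.6936 + 2.0807 = 2.7743 ≈ 2.774
Degrees of freedom = 2 − 1 = 1; critical value at α = 0.01 is 6.635.
Since 2.774 < 6.635, we fail to reject the null hypothesis — the data are consistent with the 3:1 ratio.

2.774; consistent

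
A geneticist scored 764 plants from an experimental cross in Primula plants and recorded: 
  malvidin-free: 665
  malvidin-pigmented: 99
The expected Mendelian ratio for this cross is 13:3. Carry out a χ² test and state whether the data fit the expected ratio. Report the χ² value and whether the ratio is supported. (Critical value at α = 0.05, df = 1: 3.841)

Expected counts for N = 764 under a 13:3 ratio (total parts = 16):
  malvidin-free: 764 × 13/16 = 620.75
  malvidin-pigmented: 764 × 3/16 = 143.25
χ² = Σ (O − E)² / E
  malvidin-free: (665 − 620.75)² / 620.75 = 3.1543
  malvidin-pigmented: (99 − 143.25)² / 143.25 = 13.6688
χ² = 3.1543 + 13.6688 = 16.8231 ≈ 16.823
Degrees of freedom = 2 − 1 = 1; critical value at α = 0.05 is 3.841.
Since 16.823 > 3.841, we reject the null hypothesis — the data do not fit the 13:3 ratio.

16.823; not consistent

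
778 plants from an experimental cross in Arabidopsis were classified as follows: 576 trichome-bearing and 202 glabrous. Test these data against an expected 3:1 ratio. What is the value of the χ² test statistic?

Expected counts for N = 778 under a 3:1 ratio (total parts = 4):
  trichome-bearing: 778 × 3/4 = 583.5
  glabrous: 778 × 1/4 = 194.5
χ² = Σ (O − E)² / E
  trichome-bearing: (576 − 583.5)² / 583.5 = 0.0964
  glabrous: (202 − 194.5)² / 194.5 = 0.2892
χ² = 0.0964 + 0.2892 = 0.3856 ≈ 0.386

0.386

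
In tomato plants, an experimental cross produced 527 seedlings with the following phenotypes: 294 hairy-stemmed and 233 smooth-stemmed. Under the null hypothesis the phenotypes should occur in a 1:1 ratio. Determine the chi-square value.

Under the 1:1 hypothesis (Σ ratio = 2, N = 527):
  hairy-stemmed: 527 × 1/2 = 263.5
  smooth-stemmed: 527 × 1/2 = 263.5
χ² = Σ (O − E)² / E
  hairy-stemmed: (294 − 263.5)² / 263.5 = 3.5304
  smooth-stemmed: (233 − 263.5)² / 263.5 = 3.5304
χ² = 3.5304 + 3.5304 = 7.0608 ≈ 7.061

7.061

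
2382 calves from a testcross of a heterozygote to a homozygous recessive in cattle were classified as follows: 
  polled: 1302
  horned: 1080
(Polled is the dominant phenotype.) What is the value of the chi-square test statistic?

20.690

A testcross of a heterozygote (Aa × aa) gives a 1:1 phenotypic ratio.
The 1:1 ratio has 2 parts, so with N = 2382 the expected counts are:
  polled: 2382 × 1/2 = 1191
  horned: 2382 × 1/2 = 1191
χ² = Σ (O − E)² / E
  polled: (1302 − 1191)² / 1191 = 10.3451
  horned: (1080 − 1191)² / 1191 = 10.3451
χ² = 10.3451 + 10.3451 = 20.6902 ≈ 20.690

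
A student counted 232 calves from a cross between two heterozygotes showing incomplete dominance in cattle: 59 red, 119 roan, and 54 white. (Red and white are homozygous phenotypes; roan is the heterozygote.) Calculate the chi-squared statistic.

With incomplete dominance, a heterozygote × heterozygote cross gives a 1:2:1 phenotypic ratio.
Under the 1:2:1 hypothesis (Σ ratio = 4, N = 232):
  red: 232 × 1/4 = 58
  roan: 232 × 2/4 = 116
  white: 232 × 1/4 = 58
χ² = Σ (O − E)² / E
  red: (59 − 58)² / 58 = 0.0172
  roan: (119 − 116)² / 116 = 0.0776
  white: (54 − 58)² / 58 = 0.2759
χ² = 0.0172 + 0.0776 + 0.2759 = 0.3707 ≈ 0.371

0.371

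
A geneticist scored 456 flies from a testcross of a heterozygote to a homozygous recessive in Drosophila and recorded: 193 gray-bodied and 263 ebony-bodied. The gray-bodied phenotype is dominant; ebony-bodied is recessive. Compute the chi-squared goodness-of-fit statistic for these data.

10.746

A testcross of a heterozygote (Aa × aa) gives a 1:1 phenotypic ratio.
Under the 1:1 hypothesis (Σ ratio = 2, N = 456):
  gray-bodied: 456 × 1/2 = 228
  ebony-bodied: 456 × 1/2 = 228
χ² = Σ (O − E)² / E
  gray-bodied: (193 − 228)² / 228 = 5.3728
  ebony-bodied: (263 − 228)² / 228 = 5.3728
χ² = 5.3728 + 5.3728 = 10.7456 ≈ 10.746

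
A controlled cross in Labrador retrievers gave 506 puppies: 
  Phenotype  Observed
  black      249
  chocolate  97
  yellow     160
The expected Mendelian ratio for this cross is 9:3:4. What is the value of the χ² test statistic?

Expected counts for N = 506 under a 9:3:4 ratio (total parts = 16):
  black: 506 × 9/16 = 284.625
  chocolate: 506 × 3/16 = 94.875
  yellow: 506 × 4/16 = 126.5
χ² = Σ (O − E)² / E
  black: (249 − 284.625)² / 284.625 = 4.4590
  chocolate: (97 − 94.875)² / 94.875 = 0.0476
  yellow: (160 − 126.5)² / 126.5 = 8.8715
χ² = 4.4590 + 0.0476 + 8.8715 = 13.3781 ≈ 13.378

13.378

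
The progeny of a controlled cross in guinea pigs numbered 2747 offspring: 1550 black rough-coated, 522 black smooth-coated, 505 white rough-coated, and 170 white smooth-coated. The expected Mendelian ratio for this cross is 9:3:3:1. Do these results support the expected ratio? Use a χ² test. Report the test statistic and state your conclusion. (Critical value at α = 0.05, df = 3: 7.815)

0.322; consistent

The 9:3:3:1 ratio has 16 parts, so with N = 2747 the expected counts are:
  black rough-coated: 2747 × 9/16 = 1545.1875
  black smooth-coated: 2747 × 3/16 = 515.0625
  white rough-coated: 2747 × 3/16 = 515.0625
  white smooth-coated: 2747 × 1/16 = 171.6875
χ² = Σ (O − E)² / E
  black rough-coated: (1550 − 1545.1875)² / 1545.1875 = 0.0150
  black smooth-coated: (522 − 515.0625)² / 515.0625 = 0.0934
  white rough-coated: (505 − 515.0625)² / 515.0625 = 0.1966
  white smooth-coated: (170 − 171.6875)² / 171.6875 = 0.0166
χ² = 0.0150 + 0.0934 + 0.1966 + 0.0166 = 0.3216 ≈ 0.322
Degrees of freedom = 4 − 1 = 3; critical value at α = 0.05 is 7.815.
Since 0.322 < 7.815, we fail to reject the null hypothesis — the data are consistent with the 9:3:3:1 ratio.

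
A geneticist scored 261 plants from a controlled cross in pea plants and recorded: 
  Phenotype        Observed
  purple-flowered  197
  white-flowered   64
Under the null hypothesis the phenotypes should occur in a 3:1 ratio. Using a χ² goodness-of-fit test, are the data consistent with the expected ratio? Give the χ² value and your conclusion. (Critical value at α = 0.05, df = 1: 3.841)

0.032; consistent

Expected counts for N = 261 under a 3:1 ratio (total parts = 4):
  purple-flowered: 261 × 3/4 = 195.75
  white-flowered: 261 × 1/4 = 65.25
χ² = Σ (O − E)² / E
  purple-flowered: (197 − 195.75)² / 195.75 = 0.0080
  white-flowered: (64 − 65.25)² / 65.25 = 0.0239
χ² = 0.0080 + 0.0239 = 0.0319 ≈ 0.032
Degrees of freedom = 2 − 1 = 1; critical value at α = 0.05 is 3.841.
Since 0.032 < 3.841, we fail to reject the null hypothesis — the data are consistent with the 3:1 ratio.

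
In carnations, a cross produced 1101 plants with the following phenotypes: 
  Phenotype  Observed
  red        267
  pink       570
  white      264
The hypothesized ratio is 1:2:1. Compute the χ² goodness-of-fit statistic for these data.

Total ratio parts = 4. Expected numbers out of 1101:
  red: 1101 × 1/4 = 275.25
  pink: 1101 × 2/4 = 550.5
  white: 1101 × 1/4 = 275.25
χ² = Σ (O − E)² / E
  red: (267 − 275.25)² / 275.25 = 0.2473
  pink: (570 − 550.5)² / 550.5 = 0.6907
  white: (264 − 275.25)² / 275.25 = 0.4598
χ² = 0.2473 + 0.6907 + 0.4598 = 1.3978 ≈ 1.398

1.398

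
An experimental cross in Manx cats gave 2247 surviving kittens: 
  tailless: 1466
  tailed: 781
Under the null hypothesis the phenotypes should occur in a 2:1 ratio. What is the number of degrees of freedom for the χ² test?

A goodness-of-fit test with 2 phenotype classes has df = 2 − 1 = 1.

1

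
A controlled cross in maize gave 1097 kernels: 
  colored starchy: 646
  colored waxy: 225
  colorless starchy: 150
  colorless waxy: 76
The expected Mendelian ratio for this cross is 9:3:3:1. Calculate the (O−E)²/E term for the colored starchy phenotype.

The 9:3:3:1 ratio has 16 parts, so with N = 1097 the expected counts are:
  colored starchy: 1097 × 9/16 = 617.0625
  colored waxy: 1097 × 3/16 = 205.6875
  colorless starchy: 1097 × 3/16 = 205.6875
  colorless waxy: 1097 × 1/16 = 68.5625
Contribution of colored starchy: (646 − 617.0625)² / 617.0625 = 1.3570

1.357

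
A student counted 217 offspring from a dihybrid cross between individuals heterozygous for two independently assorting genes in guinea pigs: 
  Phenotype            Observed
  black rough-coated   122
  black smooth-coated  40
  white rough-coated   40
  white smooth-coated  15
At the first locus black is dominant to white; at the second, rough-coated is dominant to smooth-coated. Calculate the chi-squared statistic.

A dihybrid F₂ with independent assortment and complete dominance at both loci gives a 9:3:3:1 phenotypic ratio.
Total ratio parts = 16. Expected numbers out of 217:
  black rough-coated: 217 × 9/16 = 122.0625
  black smooth-coated: 217 × 3/16 = 40.6875
  white rough-coated: 217 × 3/16 = 40.6875
  white smooth-coated: 217 × 1/16 = 13.5625
χ² = Σ (O − E)² / E
  black rough-coated: (122 − 122.0625)² / 122.0625 = 0.0000
  black smooth-coated: (40 − 40.6875)² / 40.6875 = 0.0116
  white rough-coated: (40 − 40.6875)² / 40.6875 = 0.0116
  white smooth-coated: (15 − 13.5625)² / 13.5625 = 0.1524
χ² = 0.0000 + 0.0116 + 0.0116 + 0.1524 = 0.1756 ≈ 0.176

0.176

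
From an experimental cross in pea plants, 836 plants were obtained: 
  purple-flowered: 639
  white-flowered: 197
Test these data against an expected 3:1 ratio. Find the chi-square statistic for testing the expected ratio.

0.919

Expected counts for N = 836 under a 3:1 ratio (total parts = 4):
  purple-flowered: 836 × 3/4 = 627
  white-flowered: 836 × 1/4 = 209
χ² = Σ (O − E)² / E
  purple-flowered: (639 − 627)² / 627 = 0.2297
  white-flowered: (197 − 209)² / 209 = 0.6890
χ² = 0.2297 + 0.6890 = 0.9187 ≈ 0.919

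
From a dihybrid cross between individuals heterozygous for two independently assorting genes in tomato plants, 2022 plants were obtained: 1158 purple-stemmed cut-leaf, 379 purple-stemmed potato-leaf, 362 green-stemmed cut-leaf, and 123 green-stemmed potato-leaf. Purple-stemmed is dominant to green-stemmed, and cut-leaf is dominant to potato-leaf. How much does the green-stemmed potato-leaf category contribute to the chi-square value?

0.090

A dihybrid F₂ with independent assortment and complete dominance at both loci gives a 9:3:3:1 phenotypic ratio.
Expected counts for N = 2022 under a 9:3:3:1 ratio (total parts = 16):
  purple-stemmed cut-leaf: 2022 × 9/16 = 1137.375
  purple-stemmed potato-leaf: 2022 × 3/16 = 379.125
  green-stemmed cut-leaf: 2022 × 3/16 = 379.125
  green-stemmed potato-leaf: 2022 × 1/16 = 126.375
Contribution of green-stemmed potato-leaf: (123 − 126.375)² / 126.375 = 0.0901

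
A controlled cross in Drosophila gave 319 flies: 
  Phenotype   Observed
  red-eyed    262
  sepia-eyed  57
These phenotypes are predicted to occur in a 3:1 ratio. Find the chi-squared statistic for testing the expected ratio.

8.653

The 3:1 ratio has 4 parts, so with N = 319 the expected counts are:
  red-eyed: 319 × 3/4 = 239.25
  sepia-eyed: 319 × 1/4 = 79.75
χ² = Σ (O − E)² / E
  red-eyed: (262 − 239.25)² / 239.25 = 2.1633
  sepia-eyed: (57 − 79.75)² / 79.75 = 6.4898
χ² = 2.1633 + 6.4898 = 8.6531 ≈ 8.653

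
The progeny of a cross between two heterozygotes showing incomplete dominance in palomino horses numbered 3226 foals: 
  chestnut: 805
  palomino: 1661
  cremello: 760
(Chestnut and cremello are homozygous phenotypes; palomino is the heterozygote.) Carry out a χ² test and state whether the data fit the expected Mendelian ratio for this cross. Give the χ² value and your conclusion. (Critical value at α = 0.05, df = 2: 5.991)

With incomplete dominance, a heterozygote × heterozygote cross gives a 1:2:1 phenotypic ratio.
Expected counts for N = 3226 under a 1:2:1 ratio (total parts = 4):
  chestnut: 3226 × 1/4 = 806.5
  palomino: 3226 × 2/4 = 1613
  cremello: 3226 × 1/4 = 806.5
χ² = Σ (O − E)² / E
  chestnut: (805 − 806.5)² / 806.5 = 0.0028
  palomino: (1661 − 1613)² / 1613 = 1.4284
  cremello: (760 − 806.5)² / 806.5 = 2.6810
χ² = 0.0028 + 1.4284 + 2.6810 = 4.1122 ≈ 4.112
Degrees of freedom = 3 − 1 = 2; critical value at α = 0.05 is 5.991.
Since 4.112 < 5.991, we fail to reject the null hypothesis — the data are consistent with the 1:2:1 ratio.

4.112; consistent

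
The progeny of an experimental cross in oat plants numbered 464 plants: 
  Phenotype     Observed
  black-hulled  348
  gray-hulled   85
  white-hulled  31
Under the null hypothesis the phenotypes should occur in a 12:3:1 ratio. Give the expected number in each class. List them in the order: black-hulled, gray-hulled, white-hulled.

348, 87, 29

Under the 12:3:1 hypothesis (Σ ratio = 16, N = 464):
  black-hulled: 464 × 12/16 = 348
  gray-hulled: 464 × 3/16 = 87
  white-hulled: 464 × 1/16 = 29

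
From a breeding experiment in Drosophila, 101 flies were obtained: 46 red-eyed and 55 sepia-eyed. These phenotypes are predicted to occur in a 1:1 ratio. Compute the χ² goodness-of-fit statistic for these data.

0.802

Under the 1:1 hypothesis (Σ ratio = 2, N = 101):
  red-eyed: 101 × 1/2 = 50.5
  sepia-eyed: 101 × 1/2 = 50.5
χ² = Σ (O − E)² / E
  red-eyed: (46 − 50.5)² / 50.5 = 0.4010
  sepia-eyed: (55 − 50.5)² / 50.5 = 0.4010
χ² = 0.4010 + 0.4010 = 0.802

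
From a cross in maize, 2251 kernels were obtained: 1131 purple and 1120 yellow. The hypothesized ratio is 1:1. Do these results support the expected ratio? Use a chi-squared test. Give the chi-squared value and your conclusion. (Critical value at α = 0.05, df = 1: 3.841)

Expected counts for N = 2251 under a 1:1 ratio (total parts = 2):
  purple: 2251 × 1/2 = 1125.5
  yellow: 2251 × 1/2 = 1125.5
χ² = Σ (O − E)² / E
  purple: (1131 − 1125.5)² / 1125.5 = 0.0269
  yellow: (1120 − 1125.5)² / 1125.5 = 0.0269
χ² = 0.0269 + 0.0269 = 0.0538 ≈ 0.054
Degrees of freedom = 2 − 1 = 1; critical value at α = 0.05 is 3.841.
Since 0.054 < 3.841, we fail to reject the null hypothesis — the data are consistent with the 1:1 ratio.

0.054; consistent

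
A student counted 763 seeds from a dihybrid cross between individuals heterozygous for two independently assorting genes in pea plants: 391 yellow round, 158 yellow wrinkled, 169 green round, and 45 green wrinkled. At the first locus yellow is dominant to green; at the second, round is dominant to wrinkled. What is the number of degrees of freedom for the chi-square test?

A dihybrid F₂ with independent assortment and complete dominance at both loci gives a 9:3:3:1 phenotypic ratio.
A goodness-of-fit test with 4 phenotype classes has df = 4 − 1 = 3.

3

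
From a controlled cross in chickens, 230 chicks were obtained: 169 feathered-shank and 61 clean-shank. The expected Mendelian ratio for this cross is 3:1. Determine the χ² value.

Total ratio parts = 4. Expected numbers out of 230:
  feathered-shank: 230 × 3/4 = 172.5
  clean-shank: 230 × 1/4 = 57.5
χ² = Σ (O − E)² / E
  feathered-shank: (169 − 172.5)² / 172.5 = 0.0710
  clean-shank: (61 − 57.5)² / 57.5 = 0.2130
χ² = 0.0710 + 0.2130 = 0.284

0.284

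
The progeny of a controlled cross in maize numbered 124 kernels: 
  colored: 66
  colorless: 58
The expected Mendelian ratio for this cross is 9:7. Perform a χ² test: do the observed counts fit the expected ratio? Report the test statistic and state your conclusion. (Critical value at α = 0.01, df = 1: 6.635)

0.461; consistent

Expected counts for N = 124 under a 9:7 ratio (total parts = 16):
  colored: 124 × 9/16 = 69.75
  colorless: 124 × 7/16 = 54.25
χ² = Σ (O − E)² / E
  colored: (66 − 69.75)² / 69.75 = 0.2016
  colorless: (58 − 54.25)² / 54.25 = 0.2592
χ² = 0.2016 + 0.2592 = 0.4608 ≈ 0.461
Degrees of freedom = 2 − 1 = 1; critical value at α = 0.01 is 6.635.
Since 0.461 < 6.635, we fail to reject the null hypothesis — the data are consistent with the 9:7 ratio.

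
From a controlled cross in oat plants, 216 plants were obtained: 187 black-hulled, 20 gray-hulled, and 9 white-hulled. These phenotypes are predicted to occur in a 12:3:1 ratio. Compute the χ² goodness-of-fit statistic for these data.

Under the 12:3:1 hypothesis (Σ ratio = 16, N = 216):
  black-hulled: 216 × 12/16 = 162
  gray-hulled: 216 × 3/16 = 40.5
  white-hulled: 216 × 1/16 = 13.5
χ² = Σ (O − E)² / E
  black-hulled: (187 − 162)² / 162 = 3.8580
  gray-hulled: (20 − 40.5)² / 40.5 = 10.3765
  white-hulled: (9 − 13.5)² / 13.5 = 1.5000
χ² = 3.8580 + 10.3765 + 1.5000 = 15.7345 ≈ 15.735

15.735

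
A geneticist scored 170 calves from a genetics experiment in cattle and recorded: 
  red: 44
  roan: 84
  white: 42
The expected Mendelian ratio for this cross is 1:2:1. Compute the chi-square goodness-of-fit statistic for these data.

0.071

The 1:2:1 ratio has 4 parts, so with N = 170 the expected counts are:
  red: 170 × 1/4 = 42.5
  roan: 170 × 2/4 = 85
  white: 170 × 1/4 = 42.5
χ² = Σ (O − E)² / E
  red: (44 − 42.5)² / 42.5 = 0.0529
  roan: (84 − 85)² / 85 = 0.0118
  white: (42 − 42.5)² / 42.5 = 0.0059
χ² = 0.0529 + 0.0118 + 0.0059 = 0.0706 ≈ 0.071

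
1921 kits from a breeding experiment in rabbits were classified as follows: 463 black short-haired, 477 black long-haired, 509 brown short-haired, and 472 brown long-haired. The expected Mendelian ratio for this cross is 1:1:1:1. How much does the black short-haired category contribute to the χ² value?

Under the 1:1:1:1 hypothesis (Σ ratio = 4, N = 1921):
  black short-haired: 1921 × 1/4 = 480.25
  black long-haired: 1921 × 1/4 = 480.25
  brown short-haired: 1921 × 1/4 = 480.25
  brown long-haired: 1921 × 1/4 = 480.25
Contribution of black short-haired: (463 − 480.25)² / 480.25 = 0.6196

0.620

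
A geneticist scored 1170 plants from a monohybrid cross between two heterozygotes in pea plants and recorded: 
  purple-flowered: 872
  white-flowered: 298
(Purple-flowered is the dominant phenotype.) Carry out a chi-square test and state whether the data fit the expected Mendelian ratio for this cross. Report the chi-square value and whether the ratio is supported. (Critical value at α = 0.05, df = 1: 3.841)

For a monohybrid cross between heterozygotes with complete dominance, the expected phenotypic ratio is 3:1.
The 3:1 ratio has 4 parts, so with N = 1170 the expected counts are:
  purple-flowered: 1170 × 3/4 = 877.5
  white-flowered: 1170 × 1/4 = 292.5
χ² = Σ (O − E)² / E
  purple-flowered: (872 − 877.5)² / 877.5 = 0.0345
  white-flowered: (298 − 292.5)² / 292.5 = 0.1034
χ² = 0.0345 + 0.1034 = 0.1379 ≈ 0.138
Degrees of freedom = 2 − 1 = 1; critical value at α = 0.05 is 3.841.
Since 0.138 < 3.841, we fail to reject the null hypothesis — the data are consistent with the 3:1 ratio.

0.138; consistent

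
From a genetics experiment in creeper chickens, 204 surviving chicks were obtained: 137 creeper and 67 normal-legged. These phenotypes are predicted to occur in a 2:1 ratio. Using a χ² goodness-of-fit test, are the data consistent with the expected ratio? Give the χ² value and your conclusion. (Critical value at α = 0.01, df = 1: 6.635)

0.022; consistent

Under the 2:1 hypothesis (Σ ratio = 3, N = 204):
  creeper: 204 × 2/3 = 136
  normal-legged: 204 × 1/3 = 68
χ² = Σ (O − E)² / E
  creeper: (137 − 136)² / 136 = 0.0074
  normal-legged: (67 − 68)² / 68 = 0.0147
χ² = 0.0074 + 0.0147 = 0.0221 ≈ 0.022
Degrees of freedom = 2 − 1 = 1; critical value at α = 0.01 is 6.635.
Since 0.022 < 6.635, we fail to reject the null hypothesis — the data are consistent with the 2:1 ratio.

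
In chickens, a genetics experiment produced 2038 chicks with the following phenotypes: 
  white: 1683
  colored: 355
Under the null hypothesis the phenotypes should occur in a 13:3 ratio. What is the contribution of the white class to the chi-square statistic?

Expected counts for N = 2038 under a 13:3 ratio (total parts = 16):
  white: 2038 × 13/16 = 1655.875
  colored: 2038 × 3/16 = 382.125
Contribution of white: (1683 − 1655.875)² / 1655.875 = 0.4443

0.444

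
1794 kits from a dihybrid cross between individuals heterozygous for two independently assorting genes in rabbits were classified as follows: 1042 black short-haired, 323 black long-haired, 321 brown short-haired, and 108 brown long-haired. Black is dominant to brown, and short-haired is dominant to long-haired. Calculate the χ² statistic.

A dihybrid F₂ with independent assortment and complete dominance at both loci gives a 9:3:3:1 phenotypic ratio.
The 9:3:3:1 ratio has 16 parts, so with N = 1794 the expected counts are:
  black short-haired: 1794 × 9/16 = 1009.125
  black long-haired: 1794 × 3/16 = 336.375
  brown short-haired: 1794 × 3/16 = 336.375
  brown long-haired: 1794 × 1/16 = 112.125
χ² = Σ (O − E)² / E
  black short-haired: (1042 − 1009.125)² / 1009.125 = 1.0710
  black long-haired: (323 − 336.375)² / 336.375 = 0.5318
  brown short-haired: (321 − 336.375)² / 336.375 = 0.7028
  brown long-haired: (108 − 112.125)² / 112.125 = 0.1518
χ² = 1.0710 + 0.5318 + 0.7028 + 0.1518 = 2.4574 ≈ 2.457

2.457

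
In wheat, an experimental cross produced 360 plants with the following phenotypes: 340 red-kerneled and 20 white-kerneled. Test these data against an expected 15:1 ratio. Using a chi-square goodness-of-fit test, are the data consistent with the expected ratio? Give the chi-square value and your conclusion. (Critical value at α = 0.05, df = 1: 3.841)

0.296; consistent

The 15:1 ratio has 16 parts, so with N = 360 the expected counts are:
  red-kerneled: 360 × 15/16 = 337.5
  white-kerneled: 360 × 1/16 = 22.5
χ² = Σ (O − E)² / E
  red-kerneled: (340 − 337.5)² / 337.5 = 0.0185
  white-kerneled: (20 − 22.5)² / 22.5 = 0.2778
χ² = 0.0185 + 0.2778 = 0.2963 ≈ 0.296
Degrees of freedom = 2 − 1 = 1; critical value at α = 0.05 is 3.841.
Since 0.296 < 3.841, we fail to reject the null hypothesis — the data are consistent with the 15:1 ratio.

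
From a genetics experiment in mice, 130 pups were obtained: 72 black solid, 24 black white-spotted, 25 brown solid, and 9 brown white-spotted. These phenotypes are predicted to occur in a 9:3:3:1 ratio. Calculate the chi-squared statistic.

0.133

Total ratio parts = 16. Expected numbers out of 130:
  black solid: 130 × 9/16 = 73.125
  black white-spotted: 130 × 3/16 = 24.375
  brown solid: 130 × 3/16 = 24.375
  brown white-spotted: 130 × 1/16 = 8.125
χ² = Σ (O − E)² / E
  black solid: (72 − 73.125)² / 73.125 = 0.0173
  black white-spotted: (24 − 24.375)² / 24.375 = 0.0058
  brown solid: (25 − 24.375)² / 24.375 = 0.0160
  brown white-spotted: (9 − 8.125)² / 8.125 = 0.0942
χ² = 0.0173 + 0.0058 + 0.0160 + 0.0942 = 0.1333 ≈ 0.133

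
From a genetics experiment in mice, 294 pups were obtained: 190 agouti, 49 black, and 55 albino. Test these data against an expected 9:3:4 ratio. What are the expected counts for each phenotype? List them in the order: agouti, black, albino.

Total ratio parts = 16. Expected numbers out of 294:
  agouti: 294 × 9/16 = 165.375
  black: 294 × 3/16 = 55.125
  albino: 294 × 4/16 = 73.5

165.375, 55.125, 73.5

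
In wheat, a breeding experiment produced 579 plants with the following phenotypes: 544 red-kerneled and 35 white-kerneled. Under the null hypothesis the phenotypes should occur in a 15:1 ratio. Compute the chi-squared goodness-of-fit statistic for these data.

0.042

Expected counts for N = 579 under a 15:1 ratio (total parts = 16):
  red-kerneled: 579 × 15/16 = 542.8125
  white-kerneled: 579 × 1/16 = 36.1875
χ² = Σ (O − E)² / E
  red-kerneled: (544 − 542.8125)² / 542.8125 = 0.0026
  white-kerneled: (35 − 36.1875)² / 36.1875 = 0.0390
χ² = 0.0026 + 0.0390 = 0.0416 ≈ 0.042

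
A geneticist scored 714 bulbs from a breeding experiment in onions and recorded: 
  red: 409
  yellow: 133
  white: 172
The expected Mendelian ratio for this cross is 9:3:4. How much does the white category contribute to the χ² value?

0.237

Total ratio parts = 16. Expected numbers out of 714:
  red: 714 × 9/16 = 401.625
  yellow: 714 × 3/16 = 133.875
  white: 714 × 4/16 = 178.5
Contribution of white: (172 − 178.5)² / 178.5 = 0.2367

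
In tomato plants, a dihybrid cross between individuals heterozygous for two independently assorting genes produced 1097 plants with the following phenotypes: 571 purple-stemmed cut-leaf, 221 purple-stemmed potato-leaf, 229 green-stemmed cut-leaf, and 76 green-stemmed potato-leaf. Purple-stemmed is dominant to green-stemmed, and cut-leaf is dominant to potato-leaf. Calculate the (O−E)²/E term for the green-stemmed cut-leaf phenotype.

2.642

A dihybrid F₂ with independent assortment and complete dominance at both loci gives a 9:3:3:1 phenotypic ratio.
Total ratio parts = 16. Expected numbers out of 1097:
  purple-stemmed cut-leaf: 1097 × 9/16 = 617.0625
  purple-stemmed potato-leaf: 1097 × 3/16 = 205.6875
  green-stemmed cut-leaf: 1097 × 3/16 = 205.6875
  green-stemmed potato-leaf: 1097 × 1/16 = 68.5625
Contribution of green-stemmed cut-leaf: (229 − 205.6875)² / 205.6875 = 2.6422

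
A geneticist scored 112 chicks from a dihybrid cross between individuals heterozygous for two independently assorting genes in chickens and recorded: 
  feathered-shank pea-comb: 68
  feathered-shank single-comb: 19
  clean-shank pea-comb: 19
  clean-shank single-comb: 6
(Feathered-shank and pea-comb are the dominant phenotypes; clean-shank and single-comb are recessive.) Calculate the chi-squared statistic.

A dihybrid F₂ with independent assortment and complete dominance at both loci gives a 9:3:3:1 phenotypic ratio.
Under the 9:3:3:1 hypothesis (Σ ratio = 16, N = 112):
  feathered-shank pea-comb: 112 × 9/16 = 63
  feathered-shank single-comb: 112 × 3/16 = 21
  clean-shank pea-comb: 112 × 3/16 = 21
  clean-shank single-comb: 112 × 1/16 = 7
χ² = Σ (O − E)² / E
  feathered-shank pea-comb: (68 − 63)² / 63 = 0.3968
  feathered-shank single-comb: (19 − 21)² / 21 = 0.1905
  clean-shank pea-comb: (19 − 21)² / 21 = 0.1905
  clean-shank single-comb: (6 − 7)² / 7 = 0.1429
χ² = 0.3968 + 0.1905 + 0.1905 + 0.1429 = 0.9207 ≈ 0.921

0.921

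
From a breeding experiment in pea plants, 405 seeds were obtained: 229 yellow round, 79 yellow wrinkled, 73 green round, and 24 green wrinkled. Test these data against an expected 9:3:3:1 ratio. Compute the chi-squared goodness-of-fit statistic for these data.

0.311

Expected counts for N = 405 under a 9:3:3:1 ratio (total parts = 16):
  yellow round: 405 × 9/16 = 227.8125
  yellow wrinkled: 405 × 3/16 = 75.9375
  green round: 405 × 3/16 = 75.9375
  green wrinkled: 405 × 1/16 = 25.3125
χ² = Σ (O − E)² / E
  yellow round: (229 − 227.8125)² / 227.8125 = 0.0062
  yellow wrinkled: (79 − 75.9375)² / 75.9375 = 0.1235
  green round: (73 − 75.9375)² / 75.9375 = 0.1136
  green wrinkled: (24 − 25.3125)² / 25.3125 = 0.0681
χ² = 0.0062 + 0.1235 + 0.1136 + 0.0681 = 0.3114 ≈ 0.311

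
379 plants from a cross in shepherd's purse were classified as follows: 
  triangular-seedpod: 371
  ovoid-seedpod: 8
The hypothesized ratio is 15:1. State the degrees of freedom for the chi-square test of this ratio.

A goodness-of-fit test with 2 phenotype classes has df = 2 − 1 = 1.

1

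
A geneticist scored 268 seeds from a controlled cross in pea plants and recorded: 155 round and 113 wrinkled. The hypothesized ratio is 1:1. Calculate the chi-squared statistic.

6.582

Expected counts for N = 268 under a 1:1 ratio (total parts = 2):
  round: 268 × 1/2 = 134
  wrinkled: 268 × 1/2 = 134
χ² = Σ (O − E)² / E
  round: (155 − 134)² / 134 = 3.2910
  wrinkled: (113 − 134)² / 134 = 3.2910
χ² = 3.2910 + 3.2910 = 6.582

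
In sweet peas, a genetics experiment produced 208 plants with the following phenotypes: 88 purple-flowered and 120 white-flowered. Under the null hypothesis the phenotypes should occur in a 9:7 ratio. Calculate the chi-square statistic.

16.430

Total ratio parts = 16. Expected numbers out of 208:
  purple-flowered: 208 × 9/16 = 117
  white-flowered: 208 × 7/16 = 91
χ² = Σ (O − E)² / E
  purple-flowered: (88 − 117)² / 117 = 7.1880
  white-flowered: (120 − 91)² / 91 = 9.2418
χ² = 7.1880 + 9.2418 = 16.4298 ≈ 16.430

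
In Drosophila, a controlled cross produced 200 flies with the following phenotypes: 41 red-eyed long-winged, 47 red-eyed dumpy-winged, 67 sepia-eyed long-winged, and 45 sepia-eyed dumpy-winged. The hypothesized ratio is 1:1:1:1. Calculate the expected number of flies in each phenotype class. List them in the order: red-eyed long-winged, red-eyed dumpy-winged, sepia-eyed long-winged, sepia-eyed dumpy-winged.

50, 50, 50, 50

The 1:1:1:1 ratio has 4 parts, so with N = 200 the expected counts are:
  red-eyed long-winged: 200 × 1/4 = 50
  red-eyed dumpy-winged: 200 × 1/4 = 50
  sepia-eyed long-winged: 200 × 1/4 = 50
  sepia-eyed dumpy-winged: 200 × 1/4 = 50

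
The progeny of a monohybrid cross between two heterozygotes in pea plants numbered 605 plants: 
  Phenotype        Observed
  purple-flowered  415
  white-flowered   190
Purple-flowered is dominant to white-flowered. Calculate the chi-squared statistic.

13.237

For a monohybrid cross between heterozygotes with complete dominance, the expected phenotypic ratio is 3:1.
The 3:1 ratio has 4 parts, so with N = 605 the expected counts are:
  purple-flowered: 605 × 3/4 = 453.75
  white-flowered: 605 × 1/4 = 151.25
χ² = Σ (O − E)² / E
  purple-flowered: (415 − 453.75)² / 453.75 = 3.3092
  white-flowered: (190 − 151.25)² / 151.25 = 9.9277
χ² = 3.3092 + 9.9277 = 13.2369 ≈ 13.237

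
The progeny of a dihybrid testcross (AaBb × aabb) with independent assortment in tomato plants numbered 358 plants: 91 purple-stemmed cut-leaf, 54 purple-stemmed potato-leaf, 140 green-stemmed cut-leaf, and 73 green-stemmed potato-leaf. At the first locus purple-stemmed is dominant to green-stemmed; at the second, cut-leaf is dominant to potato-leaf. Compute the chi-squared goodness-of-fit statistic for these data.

45.642

A dihybrid testcross with independent assortment gives a 1:1:1:1 ratio.
Expected counts for N = 358 under a 1:1:1:1 ratio (total parts = 4):
  purple-stemmed cut-leaf: 358 × 1/4 = 89.5
  purple-stemmed potato-leaf: 358 × 1/4 = 89.5
  green-stemmed cut-leaf: 358 × 1/4 = 89.5
  green-stemmed potato-leaf: 358 × 1/4 = 89.5
χ² = Σ (O − E)² / E
  purple-stemmed cut-leaf: (91 − 89.5)² / 89.5 = 0.0251
  purple-stemmed potato-leaf: (54 − 89.5)² / 89.5 = 14.0810
  green-stemmed cut-leaf: (140 − 89.5)² / 89.5 = 28.4944
  green-stemmed potato-leaf: (73 − 89.5)² / 89.5 = 3.0419
χ² = 0.0251 + 14.0810 + 28.4944 + 3.0419 = 45.6424 ≈ 45.642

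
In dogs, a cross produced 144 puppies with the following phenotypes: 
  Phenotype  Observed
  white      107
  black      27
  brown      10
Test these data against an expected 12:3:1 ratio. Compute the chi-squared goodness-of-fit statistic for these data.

0.120

Total ratio parts = 16. Expected numbers out of 144:
  white: 144 × 12/16 = 108
  black: 144 × 3/16 = 27
  brown: 144 × 1/16 = 9
χ² = Σ (O − E)² / E
  white: (107 − 108)² / 108 = 0.0093
  black: (27 − 27)² / 27 = 0.0000
  brown: (10 − 9)² / 9 = 0.1111
χ² = 0.0093 + 0.0000 + 0.1111 = 0.1204 ≈ 0.120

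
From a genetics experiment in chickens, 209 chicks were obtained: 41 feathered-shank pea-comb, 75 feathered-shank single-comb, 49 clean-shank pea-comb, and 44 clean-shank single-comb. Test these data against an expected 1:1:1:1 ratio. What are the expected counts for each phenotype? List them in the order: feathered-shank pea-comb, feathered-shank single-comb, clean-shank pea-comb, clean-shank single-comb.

52.25, 52.25, 52.25, 52.25

Total ratio parts = 4. Expected numbers out of 209:
  feathered-shank pea-comb: 209 × 1/4 = 52.25
  feathered-shank single-comb: 209 × 1/4 = 52.25
  clean-shank pea-comb: 209 × 1/4 = 52.25
  clean-shank single-comb: 209 × 1/4 = 52.25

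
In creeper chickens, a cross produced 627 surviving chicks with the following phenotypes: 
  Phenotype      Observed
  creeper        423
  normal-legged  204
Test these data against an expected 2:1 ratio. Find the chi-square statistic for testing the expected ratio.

0.179

Total ratio parts = 3. Expected numbers out of 627:
  creeper: 627 × 2/3 = 418
  normal-legged: 627 × 1/3 = 209
χ² = Σ (O − E)² / E
  creeper: (423 − 418)² / 418 = 0.0598
  normal-legged: (204 − 209)² / 209 = 0.1196
χ² = 0.0598 + 0.1196 = 0.1794 ≈ 0.179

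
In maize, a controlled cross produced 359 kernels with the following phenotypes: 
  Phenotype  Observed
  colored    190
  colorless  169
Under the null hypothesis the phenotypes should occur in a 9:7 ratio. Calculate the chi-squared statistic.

Under the 9:7 hypothesis (Σ ratio = 16, N = 359):
  colored: 359 × 9/16 = 201.9375
  colorless: 359 × 7/16 = 157.0625
χ² = Σ (O − E)² / E
  colored: (190 − 201.9375)² / 201.9375 = 0.7057
  colorless: (169 − 157.0625)² / 157.0625 = 0.9073
χ² = 0.7057 + 0.9073 = 1.613

1.613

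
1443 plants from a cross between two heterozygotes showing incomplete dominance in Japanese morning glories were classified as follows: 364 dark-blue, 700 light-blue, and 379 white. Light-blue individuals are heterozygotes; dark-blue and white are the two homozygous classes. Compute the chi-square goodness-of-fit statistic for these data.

With incomplete dominance, a heterozygote × heterozygote cross gives a 1:2:1 phenotypic ratio.
The 1:2:1 ratio has 4 parts, so with N = 1443 the expected counts are:
  dark-blue: 1443 × 1/4 = 360.75
  light-blue: 1443 × 2/4 = 721.5
  white: 1443 × 1/4 = 360.75
χ² = Σ (O − E)² / E
  dark-blue: (364 − 360.75)² / 360.75 = 0.0293
  light-blue: (700 − 721.5)² / 721.5 = 0.6407
  white: (379 − 360.75)² / 360.75 = 0.9233
χ² = 0.0293 + 0.6407 + 0.9233 = 1.5933 ≈ 1.593

1.593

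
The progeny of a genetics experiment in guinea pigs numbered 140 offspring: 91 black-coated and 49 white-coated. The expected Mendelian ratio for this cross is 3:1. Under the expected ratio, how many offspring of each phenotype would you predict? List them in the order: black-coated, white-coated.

105, 35

Total ratio parts = 4. Expected numbers out of 140:
  black-coated: 140 × 3/4 = 105
  white-coated: 140 × 1/4 = 35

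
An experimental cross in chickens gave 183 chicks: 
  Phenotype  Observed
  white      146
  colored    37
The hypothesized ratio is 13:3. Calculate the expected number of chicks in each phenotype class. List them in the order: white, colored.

Expected counts for N = 183 under a 13:3 ratio (total parts = 16):
  white: 183 × 13/16 = 148.6875
  colored: 183 × 3/16 = 34.3125

148.6875, 34.3125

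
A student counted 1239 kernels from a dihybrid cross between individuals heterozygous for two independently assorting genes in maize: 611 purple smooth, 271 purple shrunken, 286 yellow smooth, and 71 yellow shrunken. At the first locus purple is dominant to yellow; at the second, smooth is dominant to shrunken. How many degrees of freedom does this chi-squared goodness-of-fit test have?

3

A dihybrid F₂ with independent assortment and complete dominance at both loci gives a 9:3:3:1 phenotypic ratio.
A goodness-of-fit test with 4 phenotype classes has df = 4 − 1 = 3.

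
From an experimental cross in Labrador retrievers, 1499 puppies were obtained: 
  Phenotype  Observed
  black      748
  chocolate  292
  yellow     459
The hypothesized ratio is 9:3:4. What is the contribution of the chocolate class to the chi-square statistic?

0.426

The 9:3:4 ratio has 16 parts, so with N = 1499 the expected counts are:
  black: 1499 × 9/16 = 843.1875
  chocolate: 1499 × 3/16 = 281.0625
  yellow: 1499 × 4/16 = 374.75
Contribution of chocolate: (292 − 281.0625)² / 281.0625 = 0.4256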